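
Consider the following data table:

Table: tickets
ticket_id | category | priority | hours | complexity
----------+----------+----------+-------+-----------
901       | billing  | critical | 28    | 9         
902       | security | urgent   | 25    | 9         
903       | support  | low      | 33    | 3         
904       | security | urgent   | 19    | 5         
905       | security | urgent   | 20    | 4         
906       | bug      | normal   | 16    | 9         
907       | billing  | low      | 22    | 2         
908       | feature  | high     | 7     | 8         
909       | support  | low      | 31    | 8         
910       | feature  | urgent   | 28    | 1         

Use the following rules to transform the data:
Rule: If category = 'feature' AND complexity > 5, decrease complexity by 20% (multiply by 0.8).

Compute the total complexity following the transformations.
56.4

Step 1: Find records where category = 'feature' AND complexity > 5
Step 2: 1 records match, summing to 8
Step 3: After multiplier: 8 × 0.8 = 6.4
Step 4: Unaffected records sum: 50
Step 5: Final sum = 6.4 + 50 = 56.4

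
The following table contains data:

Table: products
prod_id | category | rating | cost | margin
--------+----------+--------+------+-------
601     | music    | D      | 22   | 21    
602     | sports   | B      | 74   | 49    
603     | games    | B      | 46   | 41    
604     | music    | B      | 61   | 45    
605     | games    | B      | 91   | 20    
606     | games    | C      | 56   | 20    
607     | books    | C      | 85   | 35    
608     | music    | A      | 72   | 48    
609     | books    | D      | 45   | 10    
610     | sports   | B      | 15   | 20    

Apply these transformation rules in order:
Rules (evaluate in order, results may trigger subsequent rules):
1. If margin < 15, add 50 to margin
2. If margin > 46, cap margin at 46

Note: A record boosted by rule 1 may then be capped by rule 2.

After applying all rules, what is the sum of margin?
340

Step 1: Apply rule 1 to records with margin < 15
  - 1 records get bonus of 50
  - Of these, 1 records then exceed 46 and get capped
Step 2: Apply rule 2 to records with margin > 46
  - 2 records (original) are capped
Step 3: Calculate final sum = 340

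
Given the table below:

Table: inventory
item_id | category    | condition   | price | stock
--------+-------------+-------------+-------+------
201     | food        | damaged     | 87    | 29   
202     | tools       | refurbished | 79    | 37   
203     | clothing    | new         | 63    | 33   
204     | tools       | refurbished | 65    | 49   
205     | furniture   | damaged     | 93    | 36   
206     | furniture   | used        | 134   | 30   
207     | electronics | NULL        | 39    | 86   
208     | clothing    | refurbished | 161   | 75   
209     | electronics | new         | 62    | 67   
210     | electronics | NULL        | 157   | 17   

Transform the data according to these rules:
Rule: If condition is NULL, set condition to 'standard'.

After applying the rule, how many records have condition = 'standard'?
2

Step 1: Count records where condition IS NULL
Step 2: Found 2 records with NULL condition
Step 3: These records will have condition set to 'standard'
Step 4: Records already having condition = 'standard': 0
Step 5: Answer: 2 + 0 = 2 records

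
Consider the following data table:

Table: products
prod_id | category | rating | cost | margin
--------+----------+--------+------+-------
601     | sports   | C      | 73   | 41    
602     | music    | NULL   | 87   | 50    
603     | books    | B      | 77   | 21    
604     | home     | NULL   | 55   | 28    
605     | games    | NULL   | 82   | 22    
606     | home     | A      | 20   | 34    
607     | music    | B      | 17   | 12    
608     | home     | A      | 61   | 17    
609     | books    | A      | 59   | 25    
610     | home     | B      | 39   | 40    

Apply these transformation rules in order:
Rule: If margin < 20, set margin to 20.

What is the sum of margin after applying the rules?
301

Step 1: 2 records have margin < 20
Step 2: These records originally summed to 29
Step 3: After setting to minimum: 2 × 20 = 40
Step 4: Unaffected records sum: 261
Step 5: Final sum = 40 + 261 = 301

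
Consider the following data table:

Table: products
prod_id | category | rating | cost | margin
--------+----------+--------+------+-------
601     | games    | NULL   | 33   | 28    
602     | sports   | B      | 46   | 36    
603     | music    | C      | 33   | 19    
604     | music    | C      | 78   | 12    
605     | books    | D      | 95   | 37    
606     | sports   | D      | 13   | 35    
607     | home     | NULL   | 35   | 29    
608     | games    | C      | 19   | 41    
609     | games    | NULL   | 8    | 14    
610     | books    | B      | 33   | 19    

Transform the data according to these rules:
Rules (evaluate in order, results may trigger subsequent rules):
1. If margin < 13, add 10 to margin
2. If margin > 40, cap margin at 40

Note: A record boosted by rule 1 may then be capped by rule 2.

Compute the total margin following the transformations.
279

Step 1: Apply rule 1 to records with margin < 13
  - 1 records get bonus of 10
  - Of these, 0 records then exceed 40 and get capped
Step 2: Apply rule 2 to records with margin > 40
  - 1 records (original) are capped
Step 3: Calculate final sum = 279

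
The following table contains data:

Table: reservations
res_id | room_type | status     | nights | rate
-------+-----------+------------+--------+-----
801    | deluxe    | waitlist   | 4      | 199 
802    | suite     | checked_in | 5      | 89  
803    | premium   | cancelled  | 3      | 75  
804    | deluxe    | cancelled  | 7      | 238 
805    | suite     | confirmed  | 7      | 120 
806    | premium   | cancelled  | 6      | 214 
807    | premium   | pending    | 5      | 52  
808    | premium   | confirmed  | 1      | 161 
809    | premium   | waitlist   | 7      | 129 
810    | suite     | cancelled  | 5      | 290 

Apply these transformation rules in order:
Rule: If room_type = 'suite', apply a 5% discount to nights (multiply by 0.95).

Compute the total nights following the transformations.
49.15

Step 1: Records with room_type = 'suite' have total nights = 17
Step 2: Apply multiplier: 17 × 0.95 = 16.15
Step 3: Other records total: 33
Step 4: Final sum = 16.15 + 33 = 49.15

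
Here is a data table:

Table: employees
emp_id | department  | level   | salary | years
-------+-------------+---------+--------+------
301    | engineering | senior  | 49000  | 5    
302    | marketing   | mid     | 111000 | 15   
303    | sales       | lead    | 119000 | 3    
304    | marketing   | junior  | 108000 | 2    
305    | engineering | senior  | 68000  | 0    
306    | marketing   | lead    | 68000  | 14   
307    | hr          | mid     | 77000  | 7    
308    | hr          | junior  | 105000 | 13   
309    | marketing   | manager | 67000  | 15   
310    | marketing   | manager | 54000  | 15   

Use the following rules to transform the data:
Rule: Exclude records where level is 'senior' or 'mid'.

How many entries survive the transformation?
6

Step 1: Count records to exclude
  - 2 (senior) + 2 (mid) = 4 records
Step 2: Total records: 10
Step 3: Remaining = 10 - 4 = 6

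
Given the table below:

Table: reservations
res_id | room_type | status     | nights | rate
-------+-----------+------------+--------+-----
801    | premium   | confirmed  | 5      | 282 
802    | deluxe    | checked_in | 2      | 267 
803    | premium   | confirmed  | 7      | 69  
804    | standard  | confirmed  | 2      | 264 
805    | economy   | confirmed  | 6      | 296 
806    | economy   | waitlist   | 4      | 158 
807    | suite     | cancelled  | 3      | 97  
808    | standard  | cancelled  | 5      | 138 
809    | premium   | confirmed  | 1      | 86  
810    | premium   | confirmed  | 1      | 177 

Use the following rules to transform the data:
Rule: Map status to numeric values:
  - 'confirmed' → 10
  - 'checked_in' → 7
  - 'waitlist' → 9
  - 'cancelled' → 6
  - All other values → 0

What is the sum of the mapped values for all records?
88

Step 1: Apply mapping to each record
Step 2: Count by status:
  'confirmed': 6 records × 10 = 60
  'checked_in': 1 records × 7 = 7
  'waitlist': 1 records × 9 = 9
  'cancelled': 2 records × 6 = 12
Step 3: Sum all mapped values = 88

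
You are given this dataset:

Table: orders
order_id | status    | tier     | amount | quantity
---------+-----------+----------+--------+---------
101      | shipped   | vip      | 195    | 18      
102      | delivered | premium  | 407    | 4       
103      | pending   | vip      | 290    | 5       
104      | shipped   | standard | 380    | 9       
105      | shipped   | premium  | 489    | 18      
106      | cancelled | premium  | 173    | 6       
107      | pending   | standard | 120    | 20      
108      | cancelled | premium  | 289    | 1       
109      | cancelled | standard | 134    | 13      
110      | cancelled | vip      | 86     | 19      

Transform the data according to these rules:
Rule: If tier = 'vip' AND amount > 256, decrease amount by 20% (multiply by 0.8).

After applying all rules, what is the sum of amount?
2505.0

Step 1: Find records where tier = 'vip' AND amount > 256
Step 2: 1 records match, summing to 290
Step 3: After multiplier: 290 × 0.8 = 232.0
Step 4: Unaffected records sum: 2273
Step 5: Final sum = 232.0 + 2273 = 2505.0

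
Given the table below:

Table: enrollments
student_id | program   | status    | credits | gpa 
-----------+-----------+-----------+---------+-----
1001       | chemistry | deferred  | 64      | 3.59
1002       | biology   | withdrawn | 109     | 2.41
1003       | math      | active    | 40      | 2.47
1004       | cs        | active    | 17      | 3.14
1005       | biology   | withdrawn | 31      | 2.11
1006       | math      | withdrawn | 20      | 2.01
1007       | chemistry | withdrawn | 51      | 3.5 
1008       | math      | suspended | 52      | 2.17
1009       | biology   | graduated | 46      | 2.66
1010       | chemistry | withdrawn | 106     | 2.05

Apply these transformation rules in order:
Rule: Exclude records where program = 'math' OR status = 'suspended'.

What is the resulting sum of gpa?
19.46

Step 1: Find records where program = 'math' OR status = 'suspended'
Step 2: 3 records match, summing to 6.65
Step 3: Original sum: 26.11
Step 4: Remaining sum = 26.11 - 6.65 = 19.46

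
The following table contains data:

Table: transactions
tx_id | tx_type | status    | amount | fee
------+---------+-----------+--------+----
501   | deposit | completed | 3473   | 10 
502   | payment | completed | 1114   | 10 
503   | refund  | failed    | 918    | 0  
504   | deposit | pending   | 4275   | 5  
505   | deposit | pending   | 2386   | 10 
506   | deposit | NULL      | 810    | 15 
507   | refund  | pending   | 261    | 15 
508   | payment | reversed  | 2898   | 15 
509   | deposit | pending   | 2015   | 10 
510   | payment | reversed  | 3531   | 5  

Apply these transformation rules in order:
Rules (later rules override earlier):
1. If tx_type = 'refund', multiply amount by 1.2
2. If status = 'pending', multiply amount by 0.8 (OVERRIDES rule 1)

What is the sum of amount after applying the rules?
20077.2

Step 1: Rule 2 takes priority for records with status = 'pending'
  - 4 records: 8937 × 0.8 = 7149.6
Step 2: Rule 1 applies to remaining records with tx_type = 'refund'
  - 1 records: 918 × 1.2 = 1101.6
Step 3: Other records unchanged: 11826
Step 4: Final sum = 7149.6 + 1101.6 + 11826 = 20077.2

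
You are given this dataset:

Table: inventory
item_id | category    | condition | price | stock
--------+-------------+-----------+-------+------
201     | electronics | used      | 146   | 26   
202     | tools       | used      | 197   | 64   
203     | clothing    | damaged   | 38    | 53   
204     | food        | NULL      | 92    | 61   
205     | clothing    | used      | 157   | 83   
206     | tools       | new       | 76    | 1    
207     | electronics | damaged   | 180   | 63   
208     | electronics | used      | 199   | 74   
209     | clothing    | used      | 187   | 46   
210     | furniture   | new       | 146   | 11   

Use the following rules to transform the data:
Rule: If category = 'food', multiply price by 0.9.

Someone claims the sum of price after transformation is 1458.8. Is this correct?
No, the correct result is 1408.8.

Step 1: Calculate the correct sum after transformation
Step 2: Apply multiplier 0.9 to records where category = 'food'
Step 3: Correct result = 1408.8
Step 4: Claimed result = 1458.8
Step 5: 1408.8 ≠ 1458.8
Conclusion: The claimed result is incorrect. The correct answer is 1408.8.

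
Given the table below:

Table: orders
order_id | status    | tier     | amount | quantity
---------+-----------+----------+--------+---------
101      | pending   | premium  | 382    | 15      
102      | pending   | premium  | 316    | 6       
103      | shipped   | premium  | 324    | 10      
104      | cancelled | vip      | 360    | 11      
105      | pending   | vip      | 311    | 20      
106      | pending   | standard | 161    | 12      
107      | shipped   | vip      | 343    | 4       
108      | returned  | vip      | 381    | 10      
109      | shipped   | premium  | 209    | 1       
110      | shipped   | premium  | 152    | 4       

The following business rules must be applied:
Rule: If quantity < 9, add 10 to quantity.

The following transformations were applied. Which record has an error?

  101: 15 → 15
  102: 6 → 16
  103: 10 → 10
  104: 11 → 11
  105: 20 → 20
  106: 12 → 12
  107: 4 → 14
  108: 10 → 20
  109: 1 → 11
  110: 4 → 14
Record 108 has an error. The correct transformed value should be 10, not 20.

Step 1: Check each record against the rule
Step 2: Record 108 has quantity = 10
Step 3: Since 10 >= 9, the bonus should not have been applied
Step 4: Correct value = 10, but claimed value = 20
Conclusion: Record 108 has the error.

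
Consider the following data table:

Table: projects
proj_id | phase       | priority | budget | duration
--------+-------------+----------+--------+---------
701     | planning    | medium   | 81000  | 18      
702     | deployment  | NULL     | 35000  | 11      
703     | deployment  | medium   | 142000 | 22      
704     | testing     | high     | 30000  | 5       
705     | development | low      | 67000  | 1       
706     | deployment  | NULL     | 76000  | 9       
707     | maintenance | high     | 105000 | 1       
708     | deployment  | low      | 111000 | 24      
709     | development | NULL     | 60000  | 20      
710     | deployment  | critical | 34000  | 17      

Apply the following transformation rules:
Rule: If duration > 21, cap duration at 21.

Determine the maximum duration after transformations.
21

Step 1: Original maximum duration = 24
Step 2: Apply cap at 21
Step 3: 2 records had duration > 21 and were capped
Step 4: Maximum after transformation = 21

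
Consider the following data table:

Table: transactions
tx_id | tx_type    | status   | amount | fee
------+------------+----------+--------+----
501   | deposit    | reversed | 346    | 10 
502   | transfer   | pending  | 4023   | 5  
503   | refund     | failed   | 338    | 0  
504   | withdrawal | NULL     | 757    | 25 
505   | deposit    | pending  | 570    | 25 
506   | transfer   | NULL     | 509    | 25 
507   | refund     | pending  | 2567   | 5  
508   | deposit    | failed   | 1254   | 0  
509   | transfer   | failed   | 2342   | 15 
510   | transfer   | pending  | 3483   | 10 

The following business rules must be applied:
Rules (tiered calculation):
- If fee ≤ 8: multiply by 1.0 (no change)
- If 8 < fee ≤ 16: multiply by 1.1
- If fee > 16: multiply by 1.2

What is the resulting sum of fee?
138.5

Step 1: Tier 1 (fee ≤ 8): 4 records, sum = 10 × 1.0 = 10.0
Step 2: Tier 2 (8 < fee ≤ 16): 3 records, sum = 35 × 1.1 = 38.5
Step 3: Tier 3 (fee > 16): 3 records, sum = 75 × 1.2 = 90.0
Step 4: Final sum = 10.0 + 38.5 + 90.0 = 138.5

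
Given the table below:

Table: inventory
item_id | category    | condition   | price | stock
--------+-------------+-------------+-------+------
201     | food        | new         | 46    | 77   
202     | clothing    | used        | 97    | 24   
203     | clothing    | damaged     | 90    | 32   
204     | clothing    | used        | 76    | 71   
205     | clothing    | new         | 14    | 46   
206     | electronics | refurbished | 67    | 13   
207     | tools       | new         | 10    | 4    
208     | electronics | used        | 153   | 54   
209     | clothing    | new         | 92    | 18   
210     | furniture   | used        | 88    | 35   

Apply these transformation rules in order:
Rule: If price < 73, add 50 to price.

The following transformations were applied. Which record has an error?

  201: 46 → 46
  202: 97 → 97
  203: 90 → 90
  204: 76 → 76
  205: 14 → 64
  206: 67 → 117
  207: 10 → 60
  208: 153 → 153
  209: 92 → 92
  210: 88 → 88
Record 201 has an error. The correct transformed value should be 96, not 46.

Step 1: Check each record against the rule
Step 2: Record 201 has price = 46
Step 3: Since 46 < 73, the bonus should have been applied
Step 4: Correct value = 96, but claimed value = 46
Conclusion: Record 201 has the error.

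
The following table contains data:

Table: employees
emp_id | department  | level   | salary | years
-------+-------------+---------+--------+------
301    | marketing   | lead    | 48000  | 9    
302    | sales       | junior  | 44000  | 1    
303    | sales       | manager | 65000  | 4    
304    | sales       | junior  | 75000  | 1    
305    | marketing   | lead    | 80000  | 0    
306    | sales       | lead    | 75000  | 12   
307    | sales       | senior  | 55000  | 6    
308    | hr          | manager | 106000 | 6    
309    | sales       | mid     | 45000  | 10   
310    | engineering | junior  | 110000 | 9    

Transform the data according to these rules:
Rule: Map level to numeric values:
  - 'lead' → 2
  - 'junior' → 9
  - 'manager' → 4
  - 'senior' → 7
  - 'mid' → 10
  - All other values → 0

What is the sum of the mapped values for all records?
58

Step 1: Apply mapping to each record
Step 2: Count by status:
  'lead': 3 records × 2 = 6
  'junior': 3 records × 9 = 27
  'manager': 2 records × 4 = 8
  'senior': 1 records × 7 = 7
  'mid': 1 records × 10 = 10
Step 3: Sum all mapped values = 58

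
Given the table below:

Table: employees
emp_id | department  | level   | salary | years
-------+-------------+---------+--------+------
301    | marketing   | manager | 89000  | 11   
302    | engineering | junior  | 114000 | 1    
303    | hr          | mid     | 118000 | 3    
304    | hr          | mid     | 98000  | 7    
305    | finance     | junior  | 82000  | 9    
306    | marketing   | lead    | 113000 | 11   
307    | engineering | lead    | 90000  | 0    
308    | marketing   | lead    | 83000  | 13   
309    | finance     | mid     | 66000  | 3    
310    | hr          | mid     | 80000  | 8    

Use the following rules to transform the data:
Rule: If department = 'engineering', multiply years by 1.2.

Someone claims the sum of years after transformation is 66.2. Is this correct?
Yes, the result is correct.

Step 1: Calculate the correct sum after transformation
Step 2: Apply multiplier 1.2 to records where department = 'engineering'
Step 3: Correct result = 66.2
Step 4: Claimed result = 66.2
Step 5: 66.2 = 66.2 ✓
Conclusion: The claimed result is correct.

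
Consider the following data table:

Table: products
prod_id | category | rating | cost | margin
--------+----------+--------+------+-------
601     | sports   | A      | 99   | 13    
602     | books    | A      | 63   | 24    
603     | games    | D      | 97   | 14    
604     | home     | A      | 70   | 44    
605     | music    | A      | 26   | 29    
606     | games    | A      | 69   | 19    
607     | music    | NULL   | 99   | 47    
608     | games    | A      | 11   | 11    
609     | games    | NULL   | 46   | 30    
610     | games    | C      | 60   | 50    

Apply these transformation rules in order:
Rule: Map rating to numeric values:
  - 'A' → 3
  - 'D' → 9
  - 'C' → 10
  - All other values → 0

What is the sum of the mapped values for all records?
37

Step 1: Apply mapping to each record
Step 2: Count by status:
  'A': 6 records × 3 = 18
  'D': 1 records × 9 = 9
  'C': 1 records × 10 = 10
Step 3: Sum all mapped values = 37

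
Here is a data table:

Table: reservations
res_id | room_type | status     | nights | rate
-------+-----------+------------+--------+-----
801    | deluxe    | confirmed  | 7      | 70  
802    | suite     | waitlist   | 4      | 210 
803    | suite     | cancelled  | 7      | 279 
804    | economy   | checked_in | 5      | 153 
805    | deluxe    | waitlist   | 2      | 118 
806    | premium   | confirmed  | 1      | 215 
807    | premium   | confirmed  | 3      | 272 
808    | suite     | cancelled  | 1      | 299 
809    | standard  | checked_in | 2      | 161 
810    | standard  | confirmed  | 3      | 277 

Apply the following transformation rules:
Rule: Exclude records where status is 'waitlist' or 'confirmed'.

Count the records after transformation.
4

Step 1: Count records to exclude
  - 2 (waitlist) + 4 (confirmed) = 6 records
Step 2: Total records: 10
Step 3: Remaining = 10 - 6 = 4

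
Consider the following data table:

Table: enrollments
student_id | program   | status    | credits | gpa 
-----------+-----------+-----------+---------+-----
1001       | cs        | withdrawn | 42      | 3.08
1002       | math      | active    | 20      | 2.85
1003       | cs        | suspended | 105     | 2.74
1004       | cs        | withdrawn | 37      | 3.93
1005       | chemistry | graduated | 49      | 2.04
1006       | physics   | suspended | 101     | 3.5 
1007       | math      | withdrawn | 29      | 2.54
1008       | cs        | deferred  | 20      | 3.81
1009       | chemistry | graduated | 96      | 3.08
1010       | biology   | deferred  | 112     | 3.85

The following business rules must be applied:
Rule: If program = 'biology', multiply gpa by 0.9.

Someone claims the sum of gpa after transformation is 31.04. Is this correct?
Yes, the result is correct.

Step 1: Calculate the correct sum after transformation
Step 2: Apply multiplier 0.9 to records where program = 'biology'
Step 3: Correct result = 31.04
Step 4: Claimed result = 31.04
Step 5: 31.04 = 31.04 ✓
Conclusion: The claimed result is correct.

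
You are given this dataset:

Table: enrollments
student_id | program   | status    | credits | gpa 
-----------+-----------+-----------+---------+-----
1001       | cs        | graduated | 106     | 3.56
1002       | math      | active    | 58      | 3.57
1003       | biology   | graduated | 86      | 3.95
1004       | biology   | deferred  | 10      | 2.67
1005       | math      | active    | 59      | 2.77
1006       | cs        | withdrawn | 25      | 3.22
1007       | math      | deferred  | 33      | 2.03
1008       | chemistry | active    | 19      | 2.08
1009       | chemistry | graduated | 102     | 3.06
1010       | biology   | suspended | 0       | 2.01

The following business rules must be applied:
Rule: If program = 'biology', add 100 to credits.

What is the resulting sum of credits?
798

Step 1: Count records where program = 'biology': 3
Step 2: Total bonus added: 3 × 100 = 300
Step 3: Original sum of credits: 498
Step 4: Final sum = 498 + 300 = 798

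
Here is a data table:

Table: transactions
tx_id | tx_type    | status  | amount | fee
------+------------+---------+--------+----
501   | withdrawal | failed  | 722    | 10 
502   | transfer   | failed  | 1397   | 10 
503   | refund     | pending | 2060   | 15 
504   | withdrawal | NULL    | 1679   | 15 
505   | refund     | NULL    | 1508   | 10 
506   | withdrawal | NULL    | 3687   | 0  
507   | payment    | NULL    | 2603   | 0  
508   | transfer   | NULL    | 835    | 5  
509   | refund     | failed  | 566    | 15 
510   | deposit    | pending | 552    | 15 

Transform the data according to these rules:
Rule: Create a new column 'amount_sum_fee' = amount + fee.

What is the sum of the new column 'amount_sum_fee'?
15704

Step 1: For each record, compute amount + fee
Example calculations:
  722 + 10 = 732
  1397 + 10 = 1407
  2060 + 15 = 2075
  ...
Step 2: Sum all derived values
Step 3: Total = 15704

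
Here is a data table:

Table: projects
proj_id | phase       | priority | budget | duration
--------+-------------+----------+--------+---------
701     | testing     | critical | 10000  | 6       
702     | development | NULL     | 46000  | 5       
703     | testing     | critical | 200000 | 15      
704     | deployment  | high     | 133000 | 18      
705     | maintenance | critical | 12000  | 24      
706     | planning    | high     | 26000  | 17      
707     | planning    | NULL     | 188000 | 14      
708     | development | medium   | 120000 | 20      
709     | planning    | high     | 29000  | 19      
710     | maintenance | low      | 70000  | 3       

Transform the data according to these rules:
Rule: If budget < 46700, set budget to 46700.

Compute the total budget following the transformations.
944500

Step 1: 5 records have budget < 46700
Step 2: These records originally summed to 123000
Step 3: After setting to minimum: 5 × 46700 = 233500
Step 4: Unaffected records sum: 711000
Step 5: Final sum = 233500 + 711000 = 944500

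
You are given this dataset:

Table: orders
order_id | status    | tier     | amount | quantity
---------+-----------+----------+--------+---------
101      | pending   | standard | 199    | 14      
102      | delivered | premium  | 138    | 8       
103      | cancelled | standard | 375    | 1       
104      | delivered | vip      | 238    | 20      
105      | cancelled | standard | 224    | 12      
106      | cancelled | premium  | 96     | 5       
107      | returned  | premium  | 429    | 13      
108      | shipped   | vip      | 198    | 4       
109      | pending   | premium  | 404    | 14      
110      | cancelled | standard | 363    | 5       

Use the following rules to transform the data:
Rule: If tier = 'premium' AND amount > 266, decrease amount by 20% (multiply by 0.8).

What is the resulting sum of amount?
2497.4

Step 1: Find records where tier = 'premium' AND amount > 266
Step 2: 2 records match, summing to 833
Step 3: After multiplier: 833 × 0.8 = 666.4
Step 4: Unaffected records sum: 1831
Step 5: Final sum = 666.4 + 1831 = 2497.4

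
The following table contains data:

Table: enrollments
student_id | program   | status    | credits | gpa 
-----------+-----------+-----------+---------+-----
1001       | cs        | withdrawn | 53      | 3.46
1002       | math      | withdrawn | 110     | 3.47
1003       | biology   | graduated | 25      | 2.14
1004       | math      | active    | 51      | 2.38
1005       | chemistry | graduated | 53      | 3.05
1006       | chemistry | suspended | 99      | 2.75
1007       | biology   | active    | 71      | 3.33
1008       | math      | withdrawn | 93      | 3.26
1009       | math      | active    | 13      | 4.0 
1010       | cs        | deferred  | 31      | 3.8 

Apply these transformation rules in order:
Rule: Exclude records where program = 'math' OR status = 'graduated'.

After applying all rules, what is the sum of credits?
254

Step 1: Find records where program = 'math' OR status = 'graduated'
Step 2: 6 records match, summing to 345
Step 3: Original sum: 599
Step 4: Remaining sum = 599 - 345 = 254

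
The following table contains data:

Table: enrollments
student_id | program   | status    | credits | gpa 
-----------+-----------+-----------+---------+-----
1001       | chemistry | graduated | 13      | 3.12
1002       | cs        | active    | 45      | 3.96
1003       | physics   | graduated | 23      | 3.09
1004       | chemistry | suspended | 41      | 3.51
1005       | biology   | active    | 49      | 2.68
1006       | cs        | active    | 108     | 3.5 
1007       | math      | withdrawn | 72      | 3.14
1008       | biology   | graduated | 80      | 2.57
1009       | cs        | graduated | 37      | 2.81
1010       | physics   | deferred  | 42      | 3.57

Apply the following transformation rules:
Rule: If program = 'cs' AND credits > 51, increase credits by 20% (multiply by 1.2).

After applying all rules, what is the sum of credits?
531.6

Step 1: Find records where program = 'cs' AND credits > 51
Step 2: 1 records match, summing to 108
Step 3: After multiplier: 108 × 1.2 = 129.6
Step 4: Unaffected records sum: 402
Step 5: Final sum = 129.6 + 402 = 531.6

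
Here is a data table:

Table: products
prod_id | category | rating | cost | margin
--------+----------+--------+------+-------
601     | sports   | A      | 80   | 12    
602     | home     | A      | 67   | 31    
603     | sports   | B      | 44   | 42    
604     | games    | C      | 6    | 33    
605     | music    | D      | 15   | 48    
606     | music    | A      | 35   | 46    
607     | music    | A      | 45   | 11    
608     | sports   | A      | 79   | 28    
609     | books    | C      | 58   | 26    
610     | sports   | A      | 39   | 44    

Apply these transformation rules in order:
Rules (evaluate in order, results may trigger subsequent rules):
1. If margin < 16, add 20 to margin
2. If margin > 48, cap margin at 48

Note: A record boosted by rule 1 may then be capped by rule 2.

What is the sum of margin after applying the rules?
361

Step 1: Apply rule 1 to records with margin < 16
  - 2 records get bonus of 20
  - Of these, 0 records then exceed 48 and get capped
Step 2: Apply rule 2 to records with margin > 48
  - 0 records (original) are capped
Step 3: Calculate final sum = 361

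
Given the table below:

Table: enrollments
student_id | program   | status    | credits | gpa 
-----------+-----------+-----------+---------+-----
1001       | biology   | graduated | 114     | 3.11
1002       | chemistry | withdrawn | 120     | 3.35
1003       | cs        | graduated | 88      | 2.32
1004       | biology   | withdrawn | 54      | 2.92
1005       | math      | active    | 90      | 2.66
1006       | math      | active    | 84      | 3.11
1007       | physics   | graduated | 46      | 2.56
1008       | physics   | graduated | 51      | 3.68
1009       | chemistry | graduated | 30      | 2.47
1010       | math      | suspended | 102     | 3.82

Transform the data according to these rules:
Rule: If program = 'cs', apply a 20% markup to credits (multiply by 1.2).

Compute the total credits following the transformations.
796.6

Step 1: Records with program = 'cs' have total credits = 88
Step 2: Apply multiplier: 88 × 1.2 = 105.6
Step 3: Other records total: 691
Step 4: Final sum = 105.6 + 691 = 796.6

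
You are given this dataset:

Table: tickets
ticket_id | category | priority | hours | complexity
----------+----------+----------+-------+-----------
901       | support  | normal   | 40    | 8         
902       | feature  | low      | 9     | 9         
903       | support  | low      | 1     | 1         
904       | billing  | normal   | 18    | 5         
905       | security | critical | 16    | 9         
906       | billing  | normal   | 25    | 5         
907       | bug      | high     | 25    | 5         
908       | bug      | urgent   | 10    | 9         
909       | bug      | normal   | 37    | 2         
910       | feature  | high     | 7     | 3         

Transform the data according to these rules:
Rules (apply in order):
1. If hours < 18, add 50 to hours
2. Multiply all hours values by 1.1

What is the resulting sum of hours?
481.8

Step 1: Apply Rule 1 - Add 50 to records with hours < 18
  - 5 records affected: 43 + (5 × 50) = 293
  - Unaffected records: 145
  - Sum after Rule 1: 438
Step 2: Apply Rule 2 - Multiply all by 1.1
  - 438 × 1.1 = 481.8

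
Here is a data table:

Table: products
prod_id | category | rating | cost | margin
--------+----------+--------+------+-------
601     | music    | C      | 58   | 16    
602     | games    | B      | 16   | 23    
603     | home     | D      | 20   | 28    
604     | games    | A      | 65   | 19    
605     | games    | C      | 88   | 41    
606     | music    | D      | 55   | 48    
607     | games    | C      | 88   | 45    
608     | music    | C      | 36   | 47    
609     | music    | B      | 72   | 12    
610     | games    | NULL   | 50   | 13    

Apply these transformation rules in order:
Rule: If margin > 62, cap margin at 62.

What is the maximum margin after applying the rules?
48

Step 1: Original maximum margin = 48
Step 2: Check cap of 62 against maximum
Step 3: No records exceed the cap (max 48 <= cap 62), so no capping applies
Step 4: Maximum after transformation = 48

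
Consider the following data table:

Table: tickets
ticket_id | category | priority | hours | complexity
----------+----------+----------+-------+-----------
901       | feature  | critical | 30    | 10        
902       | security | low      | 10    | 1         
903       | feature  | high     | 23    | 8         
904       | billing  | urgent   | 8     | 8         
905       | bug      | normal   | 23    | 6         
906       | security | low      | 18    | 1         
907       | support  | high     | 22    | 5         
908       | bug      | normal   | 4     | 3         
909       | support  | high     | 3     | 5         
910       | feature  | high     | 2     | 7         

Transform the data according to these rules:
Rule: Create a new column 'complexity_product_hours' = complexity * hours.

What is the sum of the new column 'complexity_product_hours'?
865

Step 1: For each record, compute complexity * hours
Example calculations:
  10 * 30 = 300
  1 * 10 = 10
  8 * 23 = 184
  ...
Step 2: Sum all derived values
Step 3: Total = 865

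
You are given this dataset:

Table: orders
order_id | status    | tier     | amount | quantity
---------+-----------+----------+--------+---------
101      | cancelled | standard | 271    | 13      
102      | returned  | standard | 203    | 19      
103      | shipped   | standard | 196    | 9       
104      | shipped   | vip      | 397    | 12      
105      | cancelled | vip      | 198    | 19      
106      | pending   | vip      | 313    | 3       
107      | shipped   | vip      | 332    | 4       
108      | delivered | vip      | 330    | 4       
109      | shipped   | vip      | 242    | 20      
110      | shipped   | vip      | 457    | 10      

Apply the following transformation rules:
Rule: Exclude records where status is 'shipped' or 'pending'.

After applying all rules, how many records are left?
4

Step 1: Count records to exclude
  - 5 (shipped) + 1 (pending) = 6 records
Step 2: Total records: 10
Step 3: Remaining = 10 - 6 = 4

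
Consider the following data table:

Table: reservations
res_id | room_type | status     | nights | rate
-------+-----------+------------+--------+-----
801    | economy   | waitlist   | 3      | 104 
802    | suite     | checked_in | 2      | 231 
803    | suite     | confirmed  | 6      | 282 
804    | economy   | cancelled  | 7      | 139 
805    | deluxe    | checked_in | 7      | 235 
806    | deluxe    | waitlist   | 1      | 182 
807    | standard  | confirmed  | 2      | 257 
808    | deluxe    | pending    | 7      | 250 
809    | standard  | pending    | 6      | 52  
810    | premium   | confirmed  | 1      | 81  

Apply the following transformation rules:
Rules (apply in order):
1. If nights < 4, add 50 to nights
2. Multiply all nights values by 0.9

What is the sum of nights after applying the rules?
262.8

Step 1: Apply Rule 1 - Add 50 to records with nights < 4
  - 5 records affected: 9 + (5 × 50) = 259
  - Unaffected records: 33
  - Sum after Rule 1: 292
Step 2: Apply Rule 2 - Multiply all by 0.9
  - 292 × 0.9 = 262.8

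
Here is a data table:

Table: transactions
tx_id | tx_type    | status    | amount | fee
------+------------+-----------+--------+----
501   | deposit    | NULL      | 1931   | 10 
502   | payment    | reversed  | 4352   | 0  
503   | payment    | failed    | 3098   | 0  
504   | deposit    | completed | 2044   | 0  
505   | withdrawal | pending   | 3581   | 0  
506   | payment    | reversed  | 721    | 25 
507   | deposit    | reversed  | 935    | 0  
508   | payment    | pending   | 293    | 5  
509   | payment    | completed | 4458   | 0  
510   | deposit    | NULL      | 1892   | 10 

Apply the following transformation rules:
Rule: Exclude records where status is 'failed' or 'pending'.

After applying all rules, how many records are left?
7

Step 1: Count records to exclude
  - 1 (failed) + 2 (pending) = 3 records
Step 2: Total records: 10
Step 3: Remaining = 10 - 3 = 7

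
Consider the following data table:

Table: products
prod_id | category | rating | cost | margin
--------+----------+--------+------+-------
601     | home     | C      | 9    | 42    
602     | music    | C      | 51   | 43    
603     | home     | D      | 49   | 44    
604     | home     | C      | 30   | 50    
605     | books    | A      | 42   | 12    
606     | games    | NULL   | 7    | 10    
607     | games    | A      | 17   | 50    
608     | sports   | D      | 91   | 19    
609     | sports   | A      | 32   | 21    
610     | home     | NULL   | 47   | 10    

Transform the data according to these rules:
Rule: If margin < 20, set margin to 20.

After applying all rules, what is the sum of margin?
330

Step 1: 4 records have margin < 20
Step 2: These records originally summed to 51
Step 3: After setting to minimum: 4 × 20 = 80
Step 4: Unaffected records sum: 250
Step 5: Final sum = 80 + 250 = 330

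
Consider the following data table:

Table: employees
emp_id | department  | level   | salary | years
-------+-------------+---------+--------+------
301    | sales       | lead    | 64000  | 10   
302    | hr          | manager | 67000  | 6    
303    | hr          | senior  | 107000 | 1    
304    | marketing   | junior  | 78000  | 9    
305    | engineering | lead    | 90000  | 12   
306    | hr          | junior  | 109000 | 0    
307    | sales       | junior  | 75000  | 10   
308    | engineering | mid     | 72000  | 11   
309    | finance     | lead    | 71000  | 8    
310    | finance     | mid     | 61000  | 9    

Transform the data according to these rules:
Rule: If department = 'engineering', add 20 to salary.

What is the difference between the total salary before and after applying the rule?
40

Step 1: Original sum of salary = 794000
Step 2: 2 records have department = 'engineering'
Step 3: Each affected record changes by 20
Step 4: Total change = 2 × 20 = 40
Step 5: New sum = 794000 + 40 = 794040
Step 6: Difference = |794040 - 794000| = 40
        (Sum increased by 40)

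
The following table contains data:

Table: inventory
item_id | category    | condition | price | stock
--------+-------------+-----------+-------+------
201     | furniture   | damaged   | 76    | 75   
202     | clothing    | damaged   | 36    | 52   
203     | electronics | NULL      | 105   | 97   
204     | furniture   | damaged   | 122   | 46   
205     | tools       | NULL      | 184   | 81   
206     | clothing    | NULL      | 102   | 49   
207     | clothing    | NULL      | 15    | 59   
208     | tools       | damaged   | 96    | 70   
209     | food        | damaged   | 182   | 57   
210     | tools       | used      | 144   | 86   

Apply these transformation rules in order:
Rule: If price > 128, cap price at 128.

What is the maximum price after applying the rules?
128

Step 1: Original maximum price = 184
Step 2: Apply cap at 128
Step 3: 3 records had price > 128 and were capped
Step 4: Maximum after transformation = 128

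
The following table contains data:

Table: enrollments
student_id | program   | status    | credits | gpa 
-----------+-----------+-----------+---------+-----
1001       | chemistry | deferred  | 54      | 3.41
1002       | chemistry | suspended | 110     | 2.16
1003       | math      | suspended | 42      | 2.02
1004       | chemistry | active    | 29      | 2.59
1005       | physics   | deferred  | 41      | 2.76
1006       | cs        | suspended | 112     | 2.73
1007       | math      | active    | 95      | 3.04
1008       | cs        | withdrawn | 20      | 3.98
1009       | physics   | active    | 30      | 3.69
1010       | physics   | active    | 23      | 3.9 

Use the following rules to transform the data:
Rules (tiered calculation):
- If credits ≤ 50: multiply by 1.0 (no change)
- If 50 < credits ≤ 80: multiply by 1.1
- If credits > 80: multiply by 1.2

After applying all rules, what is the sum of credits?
624.8

Step 1: Tier 1 (credits ≤ 50): 6 records, sum = 185 × 1.0 = 185.0
Step 2: Tier 2 (50 < credits ≤ 80): 1 records, sum = 54 × 1.1 = 59.4
Step 3: Tier 3 (credits > 80): 3 records, sum = 317 × 1.2 = 380.4
Step 4: Final sum = 185.0 + 59.4 + 380.4 = 624.8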